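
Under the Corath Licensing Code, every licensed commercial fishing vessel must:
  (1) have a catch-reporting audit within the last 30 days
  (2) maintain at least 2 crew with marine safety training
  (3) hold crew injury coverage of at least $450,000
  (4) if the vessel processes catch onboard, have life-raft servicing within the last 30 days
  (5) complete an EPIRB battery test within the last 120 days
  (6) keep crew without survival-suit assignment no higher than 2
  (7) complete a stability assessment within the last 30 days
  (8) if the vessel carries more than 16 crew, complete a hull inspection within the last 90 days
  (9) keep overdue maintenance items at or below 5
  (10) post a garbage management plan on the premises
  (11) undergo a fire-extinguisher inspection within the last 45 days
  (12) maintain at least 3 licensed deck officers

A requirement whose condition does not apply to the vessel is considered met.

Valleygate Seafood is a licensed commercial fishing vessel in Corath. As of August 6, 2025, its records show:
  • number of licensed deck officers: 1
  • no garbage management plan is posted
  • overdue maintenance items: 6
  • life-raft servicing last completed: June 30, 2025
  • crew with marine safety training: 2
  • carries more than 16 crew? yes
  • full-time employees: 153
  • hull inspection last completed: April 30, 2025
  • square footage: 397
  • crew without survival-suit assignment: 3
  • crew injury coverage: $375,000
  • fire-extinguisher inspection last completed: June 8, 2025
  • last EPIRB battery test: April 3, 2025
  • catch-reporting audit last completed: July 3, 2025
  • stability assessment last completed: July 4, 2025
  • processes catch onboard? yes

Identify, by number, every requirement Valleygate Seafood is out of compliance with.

1. catch-reporting audit 34 days ago vs limit 30 → not met
2. crew with marine safety training 2 ≥ 2 → met
3. crew injury coverage $375,000 < $450,000 → not met
4. condition 'processes catch onboard' holds; life-raft servicing 37 days ago vs limit 30 → not met
5. EPIRB battery test 125 days ago vs limit 120 → not met
6. crew without survival-suit assignment 3 > 2 → not met
7. stability assessment 33 days ago vs limit 30 → not met
8. condition 'carries more than 16 crew' holds; hull inspection 98 days ago vs limit 90 → not met
9. overdue maintenance items 6 > 5 → not met
10. garbage management plan absent → not met
11. fire-extinguisher inspection 59 days ago vs limit 45 → not met
12. licensed deck officers 1 < 3 → not met
Not met: 1, 3, 4, 5, 6, 7, 8, 9, 10, 11, 12

1, 3, 4, 5, 6, 7, 8, 9, 10, 11, 12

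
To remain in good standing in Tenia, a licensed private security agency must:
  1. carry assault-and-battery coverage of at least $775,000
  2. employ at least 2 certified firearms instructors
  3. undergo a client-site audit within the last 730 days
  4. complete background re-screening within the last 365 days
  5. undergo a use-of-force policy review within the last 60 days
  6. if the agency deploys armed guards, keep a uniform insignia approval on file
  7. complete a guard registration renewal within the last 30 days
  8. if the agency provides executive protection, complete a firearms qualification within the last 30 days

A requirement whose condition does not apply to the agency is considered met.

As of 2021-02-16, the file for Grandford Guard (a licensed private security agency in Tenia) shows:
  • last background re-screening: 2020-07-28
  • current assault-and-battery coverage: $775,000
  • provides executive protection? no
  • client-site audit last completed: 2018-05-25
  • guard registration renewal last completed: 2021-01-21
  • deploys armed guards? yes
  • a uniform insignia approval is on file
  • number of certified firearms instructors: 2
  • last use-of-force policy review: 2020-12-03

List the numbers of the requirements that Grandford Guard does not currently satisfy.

1. assault-and-battery coverage $775,000 ≥ $775,000 → met
2. certified firearms instructors 2 ≥ 2 → met
3. client-site audit 998 days ago vs limit 730 → not met
4. background re-screening 203 days ago vs limit 365 → met
5. use-of-force policy review 75 days ago vs limit 60 → not met
6. condition 'deploys armed guards' holds; uniform insignia approval present → met
7. guard registration renewal 26 days ago vs limit 30 → met
8. condition 'provides executive protection' does not hold → requirement n/a → met
Not met: 3, 5

3, 5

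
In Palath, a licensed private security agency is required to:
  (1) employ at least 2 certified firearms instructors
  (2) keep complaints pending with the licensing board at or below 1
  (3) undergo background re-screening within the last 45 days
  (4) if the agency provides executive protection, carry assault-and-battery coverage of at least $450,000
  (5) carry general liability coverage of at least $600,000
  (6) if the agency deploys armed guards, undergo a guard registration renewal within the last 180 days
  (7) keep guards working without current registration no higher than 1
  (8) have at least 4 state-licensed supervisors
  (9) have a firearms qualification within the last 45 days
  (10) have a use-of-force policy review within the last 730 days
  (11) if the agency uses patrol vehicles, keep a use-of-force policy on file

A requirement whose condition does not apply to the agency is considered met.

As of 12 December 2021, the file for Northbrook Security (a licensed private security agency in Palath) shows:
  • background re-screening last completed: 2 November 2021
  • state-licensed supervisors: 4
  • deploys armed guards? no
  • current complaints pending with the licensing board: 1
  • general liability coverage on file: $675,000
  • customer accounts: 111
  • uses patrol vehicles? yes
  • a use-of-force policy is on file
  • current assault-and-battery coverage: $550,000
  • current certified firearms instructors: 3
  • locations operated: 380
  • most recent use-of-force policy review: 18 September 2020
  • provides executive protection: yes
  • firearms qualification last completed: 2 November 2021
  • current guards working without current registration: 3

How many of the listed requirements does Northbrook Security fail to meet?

1. certified firearms instructors 3 ≥ 2 → met
2. complaints pending with the licensing board 1 ≤ 1 → met
3. background re-screening 40 days ago vs limit 45 → met
4. condition 'provides executive protection' holds; assault-and-battery coverage $550,000 ≥ $450,000 → met
5. general liability coverage $675,000 ≥ $600,000 → met
6. condition 'deploys armed guards' does not hold → requirement n/a → met
7. guards working without current registration 3 > 1 → not met
8. state-licensed supervisors 4 ≥ 4 → met
9. firearms qualification 40 days ago vs limit 45 → met
10. use-of-force policy review 450 days ago vs limit 730 → met
11. condition 'uses patrol vehicles' holds; use-of-force policy present → met
Not met: 1 of 11

1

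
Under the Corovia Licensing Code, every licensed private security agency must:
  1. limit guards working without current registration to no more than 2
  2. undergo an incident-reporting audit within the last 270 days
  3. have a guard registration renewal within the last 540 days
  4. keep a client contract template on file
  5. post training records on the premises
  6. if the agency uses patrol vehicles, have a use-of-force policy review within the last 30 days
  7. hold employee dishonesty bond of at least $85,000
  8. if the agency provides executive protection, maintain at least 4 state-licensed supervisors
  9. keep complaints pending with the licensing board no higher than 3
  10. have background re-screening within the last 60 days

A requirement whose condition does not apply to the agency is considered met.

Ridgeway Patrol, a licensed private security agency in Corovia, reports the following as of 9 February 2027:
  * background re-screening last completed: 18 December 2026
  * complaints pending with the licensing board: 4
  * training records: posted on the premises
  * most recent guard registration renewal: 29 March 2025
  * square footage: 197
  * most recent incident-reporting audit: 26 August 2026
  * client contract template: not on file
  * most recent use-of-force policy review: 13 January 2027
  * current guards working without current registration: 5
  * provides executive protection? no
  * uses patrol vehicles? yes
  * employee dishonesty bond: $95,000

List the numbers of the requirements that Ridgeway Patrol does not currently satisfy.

1, 3, 4, 9

1. guards working without current registration 5 > 2 → not met
2. incident-reporting audit 167 days ago vs limit 270 → met
3. guard registration renewal 682 days ago vs limit 540 → not met
4. client contract template absent → not met
5. training records present → met
6. condition 'uses patrol vehicles' holds; use-of-force policy review 27 days ago vs limit 30 → met
7. employee dishonesty bond $95,000 ≥ $85,000 → met
8. condition 'provides executive protection' does not hold → requirement n/a → met
9. complaints pending with the licensing board 4 > 3 → not met
10. background re-screening 53 days ago vs limit 60 → met
Not met: 1, 3, 4, 9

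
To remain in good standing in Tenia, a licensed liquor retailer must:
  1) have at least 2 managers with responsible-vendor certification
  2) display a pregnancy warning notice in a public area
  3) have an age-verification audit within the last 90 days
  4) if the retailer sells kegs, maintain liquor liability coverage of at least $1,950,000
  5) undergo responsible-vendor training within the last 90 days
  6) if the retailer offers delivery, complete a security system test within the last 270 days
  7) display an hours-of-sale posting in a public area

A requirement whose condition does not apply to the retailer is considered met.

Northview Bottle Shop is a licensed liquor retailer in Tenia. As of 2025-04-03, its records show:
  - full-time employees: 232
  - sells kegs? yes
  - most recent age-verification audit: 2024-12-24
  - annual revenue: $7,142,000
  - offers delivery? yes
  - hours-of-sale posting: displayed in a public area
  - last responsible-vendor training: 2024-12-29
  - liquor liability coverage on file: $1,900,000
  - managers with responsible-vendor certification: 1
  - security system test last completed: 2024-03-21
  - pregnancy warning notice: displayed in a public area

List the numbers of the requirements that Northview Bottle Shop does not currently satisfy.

1, 3, 4, 5, 6

1. managers with responsible-vendor certification 1 < 2 → not met
2. pregnancy warning notice present → met
3. age-verification audit 100 days ago vs limit 90 → not met
4. condition 'sells kegs' holds; liquor liability coverage $1,900,000 < $1,950,000 → not met
5. responsible-vendor training 95 days ago vs limit 90 → not met
6. condition 'offers delivery' holds; security system test 378 days ago vs limit 270 → not met
7. hours-of-sale posting present → met
Not met: 1, 3, 4, 5, 6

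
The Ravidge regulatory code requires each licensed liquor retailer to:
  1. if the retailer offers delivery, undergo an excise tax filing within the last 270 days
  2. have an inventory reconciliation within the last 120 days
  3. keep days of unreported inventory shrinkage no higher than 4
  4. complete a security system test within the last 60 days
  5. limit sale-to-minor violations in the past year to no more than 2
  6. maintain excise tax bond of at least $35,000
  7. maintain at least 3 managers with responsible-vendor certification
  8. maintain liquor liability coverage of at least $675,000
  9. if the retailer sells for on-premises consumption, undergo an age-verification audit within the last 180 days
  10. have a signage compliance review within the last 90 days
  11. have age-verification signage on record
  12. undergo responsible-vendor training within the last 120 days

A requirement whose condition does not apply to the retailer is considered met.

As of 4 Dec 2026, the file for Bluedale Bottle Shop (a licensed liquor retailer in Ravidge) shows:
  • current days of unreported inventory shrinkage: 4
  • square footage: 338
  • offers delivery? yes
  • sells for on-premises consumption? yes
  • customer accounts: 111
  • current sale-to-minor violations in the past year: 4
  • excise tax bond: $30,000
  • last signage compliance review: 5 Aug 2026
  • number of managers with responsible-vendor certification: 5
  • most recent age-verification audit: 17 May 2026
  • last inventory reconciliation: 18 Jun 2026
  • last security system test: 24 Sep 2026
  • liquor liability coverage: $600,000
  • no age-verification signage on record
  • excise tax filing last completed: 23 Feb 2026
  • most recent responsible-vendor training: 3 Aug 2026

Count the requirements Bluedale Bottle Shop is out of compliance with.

10

1. condition 'offers delivery' holds; excise tax filing 284 days ago vs limit 270 → not met
2. inventory reconciliation 169 days ago vs limit 120 → not met
3. days of unreported inventory shrinkage 4 ≤ 4 → met
4. security system test 71 days ago vs limit 60 → not met
5. sale-to-minor violations in the past year 4 > 2 → not met
6. excise tax bond $30,000 < $35,000 → not met
7. managers with responsible-vendor certification 5 ≥ 3 → met
8. liquor liability coverage $600,000 < $675,000 → not met
9. condition 'sells for on-premises consumption' holds; age-verification audit 201 days ago vs limit 180 → not met
10. signage compliance review 121 days ago vs limit 90 → not met
11. age-verification signage absent → not met
12. responsible-vendor training 123 days ago vs limit 120 → not met
Not met: 10 of 12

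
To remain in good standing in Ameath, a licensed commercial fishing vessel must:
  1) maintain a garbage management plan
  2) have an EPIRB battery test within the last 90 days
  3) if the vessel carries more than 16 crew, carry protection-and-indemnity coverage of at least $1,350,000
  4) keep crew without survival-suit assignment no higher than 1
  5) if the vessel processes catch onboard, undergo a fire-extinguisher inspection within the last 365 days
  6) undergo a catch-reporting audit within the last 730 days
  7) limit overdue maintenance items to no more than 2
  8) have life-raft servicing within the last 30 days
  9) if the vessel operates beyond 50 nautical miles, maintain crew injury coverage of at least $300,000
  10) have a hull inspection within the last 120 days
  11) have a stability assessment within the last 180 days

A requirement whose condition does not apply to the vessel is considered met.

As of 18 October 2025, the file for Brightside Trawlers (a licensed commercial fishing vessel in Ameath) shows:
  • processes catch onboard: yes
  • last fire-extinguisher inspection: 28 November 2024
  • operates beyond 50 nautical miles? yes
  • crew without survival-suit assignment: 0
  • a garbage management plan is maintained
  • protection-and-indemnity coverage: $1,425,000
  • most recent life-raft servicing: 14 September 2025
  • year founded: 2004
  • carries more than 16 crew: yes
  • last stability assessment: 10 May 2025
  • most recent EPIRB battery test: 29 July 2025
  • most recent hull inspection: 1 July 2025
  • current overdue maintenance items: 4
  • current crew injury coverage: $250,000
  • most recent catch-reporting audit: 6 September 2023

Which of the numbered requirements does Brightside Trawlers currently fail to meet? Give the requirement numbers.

6, 7, 8, 9

1. garbage management plan present → met
2. EPIRB battery test 81 days ago vs limit 90 → met
3. condition 'carries more than 16 crew' holds; protection-and-indemnity coverage $1,425,000 ≥ $1,350,000 → met
4. crew without survival-suit assignment 0 ≤ 1 → met
5. condition 'processes catch onboard' holds; fire-extinguisher inspection 324 days ago vs limit 365 → met
6. catch-reporting audit 773 days ago vs limit 730 → not met
7. overdue maintenance items 4 > 2 → not met
8. life-raft servicing 34 days ago vs limit 30 → not met
9. condition 'operates beyond 50 nautical miles' holds; crew injury coverage $250,000 < $300,000 → not met
10. hull inspection 109 days ago vs limit 120 → met
11. stability assessment 161 days ago vs limit 180 → met
Not met: 6, 7, 8, 9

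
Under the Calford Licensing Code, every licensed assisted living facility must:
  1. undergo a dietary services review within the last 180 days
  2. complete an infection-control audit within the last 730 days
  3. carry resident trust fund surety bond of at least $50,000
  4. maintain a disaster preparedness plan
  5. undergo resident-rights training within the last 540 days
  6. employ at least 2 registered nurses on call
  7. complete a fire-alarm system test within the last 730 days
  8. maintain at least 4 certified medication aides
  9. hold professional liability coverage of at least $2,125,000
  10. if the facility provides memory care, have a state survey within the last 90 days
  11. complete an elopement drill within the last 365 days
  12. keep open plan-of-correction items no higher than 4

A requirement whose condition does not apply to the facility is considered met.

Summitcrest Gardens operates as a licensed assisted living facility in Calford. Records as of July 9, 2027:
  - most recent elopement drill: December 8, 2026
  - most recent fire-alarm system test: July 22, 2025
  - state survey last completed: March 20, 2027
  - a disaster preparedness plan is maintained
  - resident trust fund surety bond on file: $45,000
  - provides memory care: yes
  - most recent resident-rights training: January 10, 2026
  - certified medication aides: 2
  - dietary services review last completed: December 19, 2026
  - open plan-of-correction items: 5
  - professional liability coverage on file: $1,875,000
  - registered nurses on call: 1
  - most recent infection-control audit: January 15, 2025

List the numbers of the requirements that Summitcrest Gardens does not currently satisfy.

1, 2, 3, 5, 6, 8, 9, 10, 12

1. dietary services review 202 days ago vs limit 180 → not met
2. infection-control audit 905 days ago vs limit 730 → not met
3. resident trust fund surety bond $45,000 < $50,000 → not met
4. disaster preparedness plan present → met
5. resident-rights training 545 days ago vs limit 540 → not met
6. registered nurses on call 1 < 2 → not met
7. fire-alarm system test 717 days ago vs limit 730 → met
8. certified medication aides 2 < 4 → not met
9. professional liability coverage $1,875,000 < $2,125,000 → not met
10. condition 'provides memory care' holds; state survey 111 days ago vs limit 90 → not met
11. elopement drill 213 days ago vs limit 365 → met
12. open plan-of-correction items 5 > 4 → not met
Not met: 1, 2, 3, 5, 6, 8, 9, 10, 12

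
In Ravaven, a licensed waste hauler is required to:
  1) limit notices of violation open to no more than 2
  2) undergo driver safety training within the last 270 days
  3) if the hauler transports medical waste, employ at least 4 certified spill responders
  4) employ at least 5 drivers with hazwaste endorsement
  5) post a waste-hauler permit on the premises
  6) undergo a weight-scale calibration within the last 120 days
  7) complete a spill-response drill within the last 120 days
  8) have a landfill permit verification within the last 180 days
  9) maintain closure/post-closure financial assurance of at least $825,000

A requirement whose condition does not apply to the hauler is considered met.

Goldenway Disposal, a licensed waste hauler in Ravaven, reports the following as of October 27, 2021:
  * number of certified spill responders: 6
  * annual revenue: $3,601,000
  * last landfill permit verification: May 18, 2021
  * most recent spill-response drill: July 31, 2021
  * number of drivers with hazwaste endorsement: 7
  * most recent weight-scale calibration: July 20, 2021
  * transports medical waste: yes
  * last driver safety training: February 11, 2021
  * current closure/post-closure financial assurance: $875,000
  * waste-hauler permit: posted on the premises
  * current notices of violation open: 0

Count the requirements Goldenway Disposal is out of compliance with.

0

1. notices of violation open 0 ≤ 2 → met
2. driver safety training 258 days ago vs limit 270 → met
3. condition 'transports medical waste' holds; certified spill responders 6 ≥ 4 → met
4. drivers with hazwaste endorsement 7 ≥ 5 → met
5. waste-hauler permit present → met
6. weight-scale calibration 99 days ago vs limit 120 → met
7. spill-response drill 88 days ago vs limit 120 → met
8. landfill permit verification 162 days ago vs limit 180 → met
9. closure/post-closure financial assurance $875,000 ≥ $825,000 → met
Not met: 0 of 9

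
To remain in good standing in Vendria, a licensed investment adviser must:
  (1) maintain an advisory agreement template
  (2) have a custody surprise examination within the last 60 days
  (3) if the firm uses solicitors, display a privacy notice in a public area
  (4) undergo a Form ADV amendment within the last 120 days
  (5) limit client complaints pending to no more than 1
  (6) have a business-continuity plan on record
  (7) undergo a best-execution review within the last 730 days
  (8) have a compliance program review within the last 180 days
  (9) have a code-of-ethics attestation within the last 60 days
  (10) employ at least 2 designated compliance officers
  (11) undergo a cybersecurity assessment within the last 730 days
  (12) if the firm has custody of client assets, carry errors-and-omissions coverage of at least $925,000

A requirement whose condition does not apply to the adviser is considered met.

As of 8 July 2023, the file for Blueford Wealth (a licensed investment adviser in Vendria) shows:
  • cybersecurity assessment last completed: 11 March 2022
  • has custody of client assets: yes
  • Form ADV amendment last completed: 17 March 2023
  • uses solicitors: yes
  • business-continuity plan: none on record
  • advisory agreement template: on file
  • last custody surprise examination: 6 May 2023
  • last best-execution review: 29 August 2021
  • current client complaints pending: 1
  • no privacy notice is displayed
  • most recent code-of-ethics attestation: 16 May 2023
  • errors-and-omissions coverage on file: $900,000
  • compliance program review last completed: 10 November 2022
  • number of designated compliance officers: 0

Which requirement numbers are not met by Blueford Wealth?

1. advisory agreement template present → met
2. custody surprise examination 63 days ago vs limit 60 → not met
3. condition 'uses solicitors' holds; privacy notice absent → not met
4. Form ADV amendment 113 days ago vs limit 120 → met
5. client complaints pending 1 ≤ 1 → met
6. business-continuity plan absent → not met
7. best-execution review 678 days ago vs limit 730 → met
8. compliance program review 240 days ago vs limit 180 → not met
9. code-of-ethics attestation 53 days ago vs limit 60 → met
10. designated compliance officers 0 < 2 → not met
11. cybersecurity assessment 484 days ago vs limit 730 → met
12. condition 'has custody of client assets' holds; errors-and-omissions coverage $900,000 < $925,000 → not met
Not met: 2, 3, 6, 8, 10, 12

2, 3, 6, 8, 10, 12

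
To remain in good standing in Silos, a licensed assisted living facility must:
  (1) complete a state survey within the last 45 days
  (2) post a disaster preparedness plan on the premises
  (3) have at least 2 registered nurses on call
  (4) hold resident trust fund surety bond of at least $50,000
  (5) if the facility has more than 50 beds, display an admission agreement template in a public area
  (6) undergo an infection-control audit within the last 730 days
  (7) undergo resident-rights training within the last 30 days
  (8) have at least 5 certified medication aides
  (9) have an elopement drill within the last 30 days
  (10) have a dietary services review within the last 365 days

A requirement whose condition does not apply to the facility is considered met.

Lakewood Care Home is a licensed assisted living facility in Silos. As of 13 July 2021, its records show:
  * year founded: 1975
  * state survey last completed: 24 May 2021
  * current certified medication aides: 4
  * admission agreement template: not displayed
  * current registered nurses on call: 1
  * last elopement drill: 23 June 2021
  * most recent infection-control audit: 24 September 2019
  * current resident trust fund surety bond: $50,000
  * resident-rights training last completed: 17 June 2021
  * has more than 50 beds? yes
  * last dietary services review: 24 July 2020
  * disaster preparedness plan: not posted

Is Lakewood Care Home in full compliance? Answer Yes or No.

1. state survey 50 days ago vs limit 45 → not met
2. disaster preparedness plan absent → not met
3. registered nurses on call 1 < 2 → not met
4. resident trust fund surety bond $50,000 ≥ $50,000 → met
5. condition 'has more than 50 beds' holds; admission agreement template absent → not met
6. infection-control audit 658 days ago vs limit 730 → met
7. resident-rights training 26 days ago vs limit 30 → met
8. certified medication aides 4 < 5 → not met
9. elopement drill 20 days ago vs limit 30 → met
10. dietary services review 354 days ago vs limit 365 → met
Not met: 1, 2, 3, 5, 8

No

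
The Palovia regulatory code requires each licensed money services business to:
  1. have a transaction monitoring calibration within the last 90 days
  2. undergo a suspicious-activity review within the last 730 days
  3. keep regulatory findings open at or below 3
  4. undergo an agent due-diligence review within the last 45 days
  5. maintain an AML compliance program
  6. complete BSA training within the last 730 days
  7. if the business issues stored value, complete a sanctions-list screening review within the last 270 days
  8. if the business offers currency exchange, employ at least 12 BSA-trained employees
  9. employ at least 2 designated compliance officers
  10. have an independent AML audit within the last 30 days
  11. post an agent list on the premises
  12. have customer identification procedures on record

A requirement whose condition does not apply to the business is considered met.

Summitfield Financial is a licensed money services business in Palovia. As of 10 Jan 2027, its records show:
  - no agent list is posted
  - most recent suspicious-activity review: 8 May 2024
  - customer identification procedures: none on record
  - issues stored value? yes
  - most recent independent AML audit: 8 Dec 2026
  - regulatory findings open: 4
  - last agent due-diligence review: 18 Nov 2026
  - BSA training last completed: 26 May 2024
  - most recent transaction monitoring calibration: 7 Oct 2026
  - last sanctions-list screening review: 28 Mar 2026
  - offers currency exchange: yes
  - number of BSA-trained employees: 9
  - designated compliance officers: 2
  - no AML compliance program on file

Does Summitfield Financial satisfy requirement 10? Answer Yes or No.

10. independent AML audit 33 days ago vs limit 30 → not met

No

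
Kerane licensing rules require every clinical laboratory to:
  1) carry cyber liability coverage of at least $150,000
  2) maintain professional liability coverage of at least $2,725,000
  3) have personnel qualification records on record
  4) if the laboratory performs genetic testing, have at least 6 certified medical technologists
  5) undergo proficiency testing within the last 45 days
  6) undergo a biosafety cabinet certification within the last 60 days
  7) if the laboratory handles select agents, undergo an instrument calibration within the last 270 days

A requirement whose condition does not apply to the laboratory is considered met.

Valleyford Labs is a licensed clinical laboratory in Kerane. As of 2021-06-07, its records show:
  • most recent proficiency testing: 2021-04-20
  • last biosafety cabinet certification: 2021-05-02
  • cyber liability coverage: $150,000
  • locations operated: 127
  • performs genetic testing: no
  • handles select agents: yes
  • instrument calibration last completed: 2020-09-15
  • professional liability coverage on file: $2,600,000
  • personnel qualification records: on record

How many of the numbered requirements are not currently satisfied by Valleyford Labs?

1. cyber liability coverage $150,000 ≥ $150,000 → met
2. professional liability coverage $2,600,000 < $2,725,000 → not met
3. personnel qualification records present → met
4. condition 'performs genetic testing' does not hold → requirement n/a → met
5. proficiency testing 48 days ago vs limit 45 → not met
6. biosafety cabinet certification 36 days ago vs limit 60 → met
7. condition 'handles select agents' holds; instrument calibration 265 days ago vs limit 270 → met
Not met: 2 of 7

2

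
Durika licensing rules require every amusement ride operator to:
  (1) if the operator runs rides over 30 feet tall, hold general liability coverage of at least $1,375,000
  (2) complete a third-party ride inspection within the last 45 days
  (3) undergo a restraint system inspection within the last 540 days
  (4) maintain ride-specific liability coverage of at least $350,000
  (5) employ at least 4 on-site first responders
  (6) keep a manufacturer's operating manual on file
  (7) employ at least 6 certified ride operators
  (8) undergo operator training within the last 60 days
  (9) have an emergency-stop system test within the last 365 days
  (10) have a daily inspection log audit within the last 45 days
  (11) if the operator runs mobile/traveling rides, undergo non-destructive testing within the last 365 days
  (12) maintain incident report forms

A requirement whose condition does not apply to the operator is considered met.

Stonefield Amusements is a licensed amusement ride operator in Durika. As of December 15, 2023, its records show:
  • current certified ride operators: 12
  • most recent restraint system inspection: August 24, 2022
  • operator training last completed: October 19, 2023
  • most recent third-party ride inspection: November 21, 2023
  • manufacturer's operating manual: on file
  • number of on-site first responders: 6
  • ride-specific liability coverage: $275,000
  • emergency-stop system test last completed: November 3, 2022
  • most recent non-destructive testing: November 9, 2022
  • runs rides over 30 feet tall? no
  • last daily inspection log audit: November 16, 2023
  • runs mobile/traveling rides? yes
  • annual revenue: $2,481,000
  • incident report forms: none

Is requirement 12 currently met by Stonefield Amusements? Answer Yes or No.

12. incident report forms absent → not met

No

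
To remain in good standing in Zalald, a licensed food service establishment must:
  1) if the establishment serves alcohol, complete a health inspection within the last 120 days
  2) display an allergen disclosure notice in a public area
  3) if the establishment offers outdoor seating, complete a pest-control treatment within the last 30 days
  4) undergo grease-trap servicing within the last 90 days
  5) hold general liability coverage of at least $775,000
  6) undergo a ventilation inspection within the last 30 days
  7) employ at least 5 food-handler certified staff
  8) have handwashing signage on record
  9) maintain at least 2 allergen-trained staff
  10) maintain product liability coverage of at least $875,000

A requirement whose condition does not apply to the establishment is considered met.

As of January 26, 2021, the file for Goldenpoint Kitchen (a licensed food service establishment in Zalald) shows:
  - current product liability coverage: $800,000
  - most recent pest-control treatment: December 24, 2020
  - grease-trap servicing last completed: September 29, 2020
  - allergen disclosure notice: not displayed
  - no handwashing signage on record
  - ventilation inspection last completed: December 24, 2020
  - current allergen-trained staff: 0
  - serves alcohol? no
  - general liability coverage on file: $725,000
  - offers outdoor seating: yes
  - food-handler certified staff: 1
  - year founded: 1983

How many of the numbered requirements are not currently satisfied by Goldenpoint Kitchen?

9

1. condition 'serves alcohol' does not hold → requirement n/a → met
2. allergen disclosure notice absent → not met
3. condition 'offers outdoor seating' holds; pest-control treatment 33 days ago vs limit 30 → not met
4. grease-trap servicing 119 days ago vs limit 90 → not met
5. general liability coverage $725,000 < $775,000 → not met
6. ventilation inspection 33 days ago vs limit 30 → not met
7. food-handler certified staff 1 < 5 → not met
8. handwashing signage absent → not met
9. allergen-trained staff 0 < 2 → not met
10. product liability coverage $800,000 < $875,000 → not met
Not met: 9 of 10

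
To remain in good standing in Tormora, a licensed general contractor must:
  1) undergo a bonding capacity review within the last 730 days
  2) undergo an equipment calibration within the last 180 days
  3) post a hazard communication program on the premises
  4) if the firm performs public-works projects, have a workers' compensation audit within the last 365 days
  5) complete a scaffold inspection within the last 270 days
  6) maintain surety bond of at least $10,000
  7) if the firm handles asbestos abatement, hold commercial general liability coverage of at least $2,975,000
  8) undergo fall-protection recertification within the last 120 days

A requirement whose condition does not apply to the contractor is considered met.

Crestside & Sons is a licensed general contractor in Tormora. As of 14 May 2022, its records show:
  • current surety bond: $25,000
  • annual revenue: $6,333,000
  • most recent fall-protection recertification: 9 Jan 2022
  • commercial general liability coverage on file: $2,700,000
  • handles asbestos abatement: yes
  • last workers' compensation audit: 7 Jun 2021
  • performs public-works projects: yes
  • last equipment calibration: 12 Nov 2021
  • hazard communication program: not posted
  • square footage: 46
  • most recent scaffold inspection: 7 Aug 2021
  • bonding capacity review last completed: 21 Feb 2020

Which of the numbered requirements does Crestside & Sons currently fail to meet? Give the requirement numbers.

1. bonding capacity review 813 days ago vs limit 730 → not met
2. equipment calibration 183 days ago vs limit 180 → not met
3. hazard communication program absent → not met
4. condition 'performs public-works projects' holds; workers' compensation audit 341 days ago vs limit 365 → met
5. scaffold inspection 280 days ago vs limit 270 → not met
6. surety bond $25,000 ≥ $10,000 → met
7. condition 'handles asbestos abatement' holds; commercial general liability coverage $2,700,000 < $2,975,000 → not met
8. fall-protection recertification 125 days ago vs limit 120 → not met
Not met: 1, 2, 3, 5, 7, 8

1, 2, 3, 5, 7, 8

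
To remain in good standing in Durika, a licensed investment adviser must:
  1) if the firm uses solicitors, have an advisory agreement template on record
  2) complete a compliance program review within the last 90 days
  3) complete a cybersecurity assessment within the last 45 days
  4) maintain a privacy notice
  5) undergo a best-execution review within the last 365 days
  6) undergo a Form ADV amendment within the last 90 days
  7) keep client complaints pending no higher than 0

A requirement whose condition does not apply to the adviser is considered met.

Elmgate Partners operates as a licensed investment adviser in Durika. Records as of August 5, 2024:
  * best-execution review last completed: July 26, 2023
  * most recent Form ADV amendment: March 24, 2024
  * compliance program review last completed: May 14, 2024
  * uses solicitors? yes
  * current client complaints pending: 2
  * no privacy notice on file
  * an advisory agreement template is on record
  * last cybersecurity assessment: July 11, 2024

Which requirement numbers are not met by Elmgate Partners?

1. condition 'uses solicitors' holds; advisory agreement template present → met
2. compliance program review 83 days ago vs limit 90 → met
3. cybersecurity assessment 25 days ago vs limit 45 → met
4. privacy notice absent → not met
5. best-execution review 376 days ago vs limit 365 → not met
6. Form ADV amendment 134 days ago vs limit 90 → not met
7. client complaints pending 2 > 0 → not met
Not met: 4, 5, 6, 7

4, 5, 6, 7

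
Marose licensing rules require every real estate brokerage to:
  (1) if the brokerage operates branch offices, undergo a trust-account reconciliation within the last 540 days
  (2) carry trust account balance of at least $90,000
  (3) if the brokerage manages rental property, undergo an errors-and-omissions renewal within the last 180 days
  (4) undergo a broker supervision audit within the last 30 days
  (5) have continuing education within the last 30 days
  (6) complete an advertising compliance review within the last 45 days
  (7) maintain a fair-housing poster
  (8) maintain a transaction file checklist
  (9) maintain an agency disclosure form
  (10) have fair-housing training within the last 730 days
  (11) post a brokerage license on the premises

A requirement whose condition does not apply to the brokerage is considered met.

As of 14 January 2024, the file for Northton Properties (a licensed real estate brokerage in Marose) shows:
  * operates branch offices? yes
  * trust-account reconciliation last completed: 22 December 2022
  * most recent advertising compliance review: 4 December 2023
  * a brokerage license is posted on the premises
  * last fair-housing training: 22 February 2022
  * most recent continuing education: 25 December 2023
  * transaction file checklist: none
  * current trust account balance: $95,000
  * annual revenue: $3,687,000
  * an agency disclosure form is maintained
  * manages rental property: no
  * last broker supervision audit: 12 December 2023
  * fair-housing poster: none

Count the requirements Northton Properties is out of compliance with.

1. condition 'operates branch offices' holds; trust-account reconciliation 388 days ago vs limit 540 → met
2. trust account balance $95,000 ≥ $90,000 → met
3. condition 'manages rental property' does not hold → requirement n/a → met
4. broker supervision audit 33 days ago vs limit 30 → not met
5. continuing education 20 days ago vs limit 30 → met
6. advertising compliance review 41 days ago vs limit 45 → met
7. fair-housing poster absent → not met
8. transaction file checklist absent → not met
9. agency disclosure form present → met
10. fair-housing training 691 days ago vs limit 730 → met
11. brokerage license present → met
Not met: 3 of 11

3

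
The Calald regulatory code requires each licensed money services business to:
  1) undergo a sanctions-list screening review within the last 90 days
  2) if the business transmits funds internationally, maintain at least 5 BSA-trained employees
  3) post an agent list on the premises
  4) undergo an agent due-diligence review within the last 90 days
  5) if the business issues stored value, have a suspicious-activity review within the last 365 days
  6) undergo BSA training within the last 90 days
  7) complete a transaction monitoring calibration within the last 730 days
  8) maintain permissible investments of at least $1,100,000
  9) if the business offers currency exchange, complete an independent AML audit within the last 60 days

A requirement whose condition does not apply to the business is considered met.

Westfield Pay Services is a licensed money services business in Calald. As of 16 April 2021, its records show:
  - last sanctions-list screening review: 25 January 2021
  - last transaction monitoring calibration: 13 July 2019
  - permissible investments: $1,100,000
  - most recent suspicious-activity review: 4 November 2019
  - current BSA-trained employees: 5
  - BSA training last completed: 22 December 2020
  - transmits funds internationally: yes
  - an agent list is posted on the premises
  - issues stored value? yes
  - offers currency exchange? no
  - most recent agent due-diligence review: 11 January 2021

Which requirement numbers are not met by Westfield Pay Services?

1. sanctions-list screening review 81 days ago vs limit 90 → met
2. condition 'transmits funds internationally' holds; BSA-trained employees 5 ≥ 5 → met
3. agent list present → met
4. agent due-diligence review 95 days ago vs limit 90 → not met
5. condition 'issues stored value' holds; suspicious-activity review 529 days ago vs limit 365 → not met
6. BSA training 115 days ago vs limit 90 → not met
7. transaction monitoring calibration 643 days ago vs limit 730 → met
8. permissible investments $1,100,000 ≥ $1,100,000 → met
9. condition 'offers currency exchange' does not hold → requirement n/a → met
Not met: 4, 5, 6

4, 5, 6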